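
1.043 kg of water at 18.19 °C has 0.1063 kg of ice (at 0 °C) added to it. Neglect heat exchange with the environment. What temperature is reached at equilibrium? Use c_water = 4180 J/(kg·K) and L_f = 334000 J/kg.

Setting the total heat transfer to zero:
melt ice: 0.1063·334000 = 35504
  warm the meltwater: 444.33 T
  water: 4359.7(T − 18.19)
4804.1 T = 79304 − 35504 = 43799
T ≈ 9.12 °C (positive, so assuming full melt was valid).

T_f ≈ 9.1 °C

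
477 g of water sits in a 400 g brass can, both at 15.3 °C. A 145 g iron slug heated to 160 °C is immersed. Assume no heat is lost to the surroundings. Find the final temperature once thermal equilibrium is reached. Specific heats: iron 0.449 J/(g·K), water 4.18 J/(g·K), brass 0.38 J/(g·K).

Setting the total heat transfer to zero:
145×0.449×(T − 160) + 477×4.18×(T − 15.3) + 400×0.38×(T − 15.3) = 0
65.11(T − 160) + 1993.9(T − 15.3) + 152(T − 15.3) = 0
2211 T = 43248
T = 43248/2211 ≈ 19.56 °C

T_f ≈ 19.6 °C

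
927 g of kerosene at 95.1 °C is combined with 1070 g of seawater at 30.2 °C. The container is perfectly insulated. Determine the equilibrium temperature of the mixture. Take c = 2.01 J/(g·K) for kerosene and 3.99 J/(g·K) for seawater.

Energy conservation, ΣQ = 0:
927×2.01×(T − 95.1) + 1070×3.99×(T − 30.2) = 0
1863.3(T − 95.1) + 4269.3(T − 30.2) = 0
(1863.3 + 4269.3) T = 1863.3×95.1 + 4269.3×30.2
T = 306130 / 6132.6 = 49.9 °C

T_f ≈ 49.9 °C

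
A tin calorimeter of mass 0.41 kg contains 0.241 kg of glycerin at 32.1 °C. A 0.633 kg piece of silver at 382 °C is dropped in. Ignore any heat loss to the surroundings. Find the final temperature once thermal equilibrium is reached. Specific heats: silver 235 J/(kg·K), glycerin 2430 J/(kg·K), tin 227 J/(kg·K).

T_f is the heat-capacity-weighted average of the initial temperatures:
T_f = (148.75·382 + 585.63·32.1 + 93.07·32.1) / (148.75 + 585.63 + 93.07)
    = 78611 / 827.45 ≈ 95.00 °C

T_f ≈ 95.0 °C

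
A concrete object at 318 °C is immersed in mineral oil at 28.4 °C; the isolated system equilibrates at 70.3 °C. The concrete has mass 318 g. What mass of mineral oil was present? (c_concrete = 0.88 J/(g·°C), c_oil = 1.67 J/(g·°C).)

m ≈ 991 g

Heat gained plus heat lost sum to zero:
318×0.88×(70.3 − 318) + m×1.67×(70.3 − 28.4) = 0
69.97 m = 69316
m = 69316/69.97 ≈ 990.6 g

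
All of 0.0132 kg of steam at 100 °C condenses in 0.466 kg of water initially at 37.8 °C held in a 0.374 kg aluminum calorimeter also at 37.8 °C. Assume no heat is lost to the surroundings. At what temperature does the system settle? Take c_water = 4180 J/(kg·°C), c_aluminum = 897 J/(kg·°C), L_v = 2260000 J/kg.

T_f ≈ 52.0 °C

Energy conservation, ΣQ = 0:
condense steam: −0.0132×2260000 = −29832; condensate cools 100→T: 0.0132×4180×(T − 100) = 55.18(T − 100); water warms: 0.466×4180×(T − 37.8) = 1947.9(T − 37.8); aluminum cup: 0.374×897×(T − 37.8) = 335.48(T − 37.8)
2338.5 T = 29832 + 5517.6 + 86311 = 121661
T ≈ 52.02 °C (< 100 °C, so full condensation is consistent).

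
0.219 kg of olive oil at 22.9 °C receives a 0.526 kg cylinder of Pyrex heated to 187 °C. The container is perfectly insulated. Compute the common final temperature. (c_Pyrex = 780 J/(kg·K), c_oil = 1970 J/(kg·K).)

Net heat exchanged in the isolated system is zero:
0.526*780*(T − 187) + 0.219*1970*(T − 22.9) = 0
410.28(T − 187) + 431.43(T − 22.9) = 0
841.71 T = 86602
T = 86602 / 841.71 = 103 °C

T_f ≈ 102.9 °C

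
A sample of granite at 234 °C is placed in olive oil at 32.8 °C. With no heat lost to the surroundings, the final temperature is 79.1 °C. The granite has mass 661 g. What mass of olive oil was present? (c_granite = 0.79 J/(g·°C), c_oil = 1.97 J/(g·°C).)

m ≈ 887 g

Heat lost by the granite = heat gained by the oil:
661×0.79×(234 − 79.1) = m×1.97×(79.1 − 32.8)
91.21 m = 80887  ⇒  m ≈ 886.8 g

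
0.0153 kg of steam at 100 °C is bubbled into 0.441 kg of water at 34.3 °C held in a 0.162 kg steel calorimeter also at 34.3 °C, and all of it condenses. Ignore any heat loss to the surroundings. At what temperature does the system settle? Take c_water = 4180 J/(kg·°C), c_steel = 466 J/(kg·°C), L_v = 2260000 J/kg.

T_f ≈ 53.9 °C

Conservation of energy gives ΣQ = 0:
steam→water at 100 °C releases m L_v = 0.0153×2260000 = 34578
  condensed water 100 °C→T: 63.95(T − 100)
  original water: 1843.4(T − 34.3)
  steel cup: 0.162×466×(T − 34.3) = 75.49(T − 34.3)
1982.8 T = 34578 + 6395.4 + 65817 = 106791
T ≈ 53.86 °C — below 100 °C, confirming all the steam condensed.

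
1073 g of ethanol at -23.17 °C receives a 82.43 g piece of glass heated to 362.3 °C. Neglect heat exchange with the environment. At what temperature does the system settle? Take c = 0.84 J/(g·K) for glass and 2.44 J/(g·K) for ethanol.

Energy conservation, ΣQ = 0:
82.43·0.84·(T − 362.3) + 1073·2.44·(T − (-23.17)) = 0
2687.4 T = -35576
T ≈ -13.24 °C

T_f ≈ -13.2 °C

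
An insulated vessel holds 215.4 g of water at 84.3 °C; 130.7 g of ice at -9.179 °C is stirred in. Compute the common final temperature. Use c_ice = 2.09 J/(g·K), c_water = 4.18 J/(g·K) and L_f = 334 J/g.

T_f ≈ 20.6 °C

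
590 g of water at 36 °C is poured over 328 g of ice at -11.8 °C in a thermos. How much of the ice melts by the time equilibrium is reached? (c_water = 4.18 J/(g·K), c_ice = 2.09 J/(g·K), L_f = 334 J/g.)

Heat available from the water dropping to 0 °C: 590·4.18·36 = 88783 J.
Of that, 328·2.09·11.8 = 8089.1 J goes to bring the ice to 0 °C, leaving 80694 J.
To melt every bit of ice: 328·334 = 109552 J.
80694 J < 109552 J, so only part of the ice melts and the system sits at 0 °C.
m_melted·334 = 80694  ⇒  m_melted ≈ 241.6 g.

m_melted ≈ 242 g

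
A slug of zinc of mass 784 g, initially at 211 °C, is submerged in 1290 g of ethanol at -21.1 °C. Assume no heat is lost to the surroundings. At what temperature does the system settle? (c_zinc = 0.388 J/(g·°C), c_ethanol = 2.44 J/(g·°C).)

|Q_zinc| = |Q_ethanol|:
784×0.388×(211 − T) = 1290×2.44×(T − (-21.1))
304.19(211 − T) = 3147.6(T − (-21.1))
3451.8 T = -2229.8  ⇒  T ≈ -0.65 °C

T_f ≈ -0.6 °C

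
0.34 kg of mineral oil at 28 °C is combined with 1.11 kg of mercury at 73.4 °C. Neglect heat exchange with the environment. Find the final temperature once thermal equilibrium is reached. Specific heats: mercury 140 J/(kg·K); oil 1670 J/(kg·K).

T_f ≈ 37.8 °C

With ΣQ=0 the equilibrium temperature is the m·c-weighted mean:
T_f = (155.4×73.4 + 567.8×28) / (155.4 + 567.8)
    = 27305 / 723.2 ≈ 37.76 °C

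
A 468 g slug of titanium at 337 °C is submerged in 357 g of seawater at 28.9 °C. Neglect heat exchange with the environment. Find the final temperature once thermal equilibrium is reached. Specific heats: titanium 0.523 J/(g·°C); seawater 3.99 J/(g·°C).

T_f ≈ 74.1 °C

Let T be the final temperature. ΣQ_i = 0:
468×0.523×(T − 337) + 357×3.99×(T − 28.9) = 0
(244.76 + 1424.4) T = 244.76×337 + 1424.4×28.9
T ≈ 74.08 °C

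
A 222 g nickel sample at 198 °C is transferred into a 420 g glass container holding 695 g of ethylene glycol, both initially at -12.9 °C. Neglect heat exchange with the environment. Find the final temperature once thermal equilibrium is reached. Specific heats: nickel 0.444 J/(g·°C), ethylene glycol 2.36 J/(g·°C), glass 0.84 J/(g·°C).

T_f = Σ m_i c_i T_i / Σ m_i c_i:
T_f = (98.57*198 + 1640.2*(-12.9) + 352.8*(-12.9)) / (98.57 + 1640.2 + 352.8)
    = -6193.2 / 2091.6 ≈ -2.96 °C

T_f ≈ -3.0 °C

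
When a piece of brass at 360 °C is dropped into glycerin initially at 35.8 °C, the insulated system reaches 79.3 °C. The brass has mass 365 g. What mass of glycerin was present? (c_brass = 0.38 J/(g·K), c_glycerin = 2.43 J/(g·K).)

Let T be the final temperature. ΣQ_i = 0:
365×0.38×(79.3 − 360) + m×2.43×(79.3 − 35.8) = 0
105.71 m = 38933
m = 38933/105.71 ≈ 368.3 g

m ≈ 368 g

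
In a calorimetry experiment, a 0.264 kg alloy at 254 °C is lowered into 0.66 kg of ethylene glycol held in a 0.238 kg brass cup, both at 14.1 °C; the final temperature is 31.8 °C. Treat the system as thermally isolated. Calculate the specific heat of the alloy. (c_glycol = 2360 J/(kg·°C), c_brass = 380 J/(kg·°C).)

c ≈ 497 J/(kg·°C)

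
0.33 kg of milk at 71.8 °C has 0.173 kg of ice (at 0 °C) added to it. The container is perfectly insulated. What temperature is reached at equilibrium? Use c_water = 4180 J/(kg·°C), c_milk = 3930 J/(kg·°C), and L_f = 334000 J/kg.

Taking heat into each body as positive, Σ m c ΔT = 0:
latent heat to melt: 0.173×334000 = 57782; meltwater 0→T: 0.173×4180×T = 723.14 T; milk cools: 0.33×3930×(T − 71.8) = 1296.9(T − 71.8)
2020 T = 93117 − 57782 = 35335
T ≈ 17.49 °C — above 0 °C, consistent with complete melting.

T_f ≈ 17.5 °C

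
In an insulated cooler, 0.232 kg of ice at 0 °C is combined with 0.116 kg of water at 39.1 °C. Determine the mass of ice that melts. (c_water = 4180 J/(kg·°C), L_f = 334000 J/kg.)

m_melted ≈ 0.0568 kg

Water can give up m c ΔT = 0.116×4180×39.1 = 18959 J before reaching 0 °C.
Fully melting the ice requires m_ice L_f = 0.232×334000 = 77488 J.
18959 J < 77488 J, so only part of the ice melts and the system sits at 0 °C.
m_melt = 18959 / L_f = 0.05676 kg.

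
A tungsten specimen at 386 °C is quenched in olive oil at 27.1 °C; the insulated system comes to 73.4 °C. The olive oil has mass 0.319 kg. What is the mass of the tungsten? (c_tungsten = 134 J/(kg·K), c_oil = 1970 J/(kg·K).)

|Q_tungsten| = |Q_oil|:
m·134·(386 − 73.4) = 0.319·1970·(73.4 − 27.1)
41888 m = 29096  ⇒  m ≈ 0.6946 kg

m ≈ 0.695 kg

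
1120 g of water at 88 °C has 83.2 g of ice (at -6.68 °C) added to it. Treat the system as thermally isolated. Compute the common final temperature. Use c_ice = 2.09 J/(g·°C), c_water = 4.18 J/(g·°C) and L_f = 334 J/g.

T_f ≈ 76.2 °C

Setting the total heat transfer to zero:
ice -6.68→0 °C: 83.2·2.09·6.68 = 1161.6
  latent heat to melt: 83.2·334 = 27789
  meltwater 0→T: 83.2·4.18·T = 347.78 T
  water cools: 1120·4.18·(T − 88) = 4681.6(T − 88)
5029.4 T = 411981 − 28950 = 383030
T ≈ 76.16 °C. Since T > 0 °C, the all-ice-melts assumption holds.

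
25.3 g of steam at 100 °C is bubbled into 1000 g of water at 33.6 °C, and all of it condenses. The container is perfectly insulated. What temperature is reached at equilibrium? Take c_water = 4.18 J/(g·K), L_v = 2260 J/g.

T_f ≈ 48.6 °C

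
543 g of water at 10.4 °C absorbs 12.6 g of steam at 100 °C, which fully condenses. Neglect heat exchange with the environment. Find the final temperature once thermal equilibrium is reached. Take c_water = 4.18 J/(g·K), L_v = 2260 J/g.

Energy conservation, ΣQ = 0:
latent heat released on condensation: 12.6·2260 = 28476; condensed water 100 °C→T: 52.67(T − 100); water warms: 543·4.18·(T − 10.4) = 2269.7(T − 10.4)
2322.4 T = 28476 + 5266.8 + 23605 = 57348
T ≈ 24.69 °C — below 100 °C, confirming all the steam condensed.

T_f ≈ 24.7 °C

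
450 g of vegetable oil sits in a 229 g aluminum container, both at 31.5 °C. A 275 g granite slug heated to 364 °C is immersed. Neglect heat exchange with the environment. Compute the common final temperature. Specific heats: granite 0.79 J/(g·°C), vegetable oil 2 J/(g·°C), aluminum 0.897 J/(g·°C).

T_f ≈ 86.1 °C

Energy conservation, ΣQ = 0:
275·0.79·(T − 364) + 450·2·(T − 31.5) + 229·0.897·(T − 31.5) = 0
217.25(T − 364) + 900(T − 31.5) + 205.41(T − 31.5) = 0
(217.25 + 900 + 205.41) T = 217.25·364 + 900·31.5 + 205.41·31.5
T ≈ 86.11 °C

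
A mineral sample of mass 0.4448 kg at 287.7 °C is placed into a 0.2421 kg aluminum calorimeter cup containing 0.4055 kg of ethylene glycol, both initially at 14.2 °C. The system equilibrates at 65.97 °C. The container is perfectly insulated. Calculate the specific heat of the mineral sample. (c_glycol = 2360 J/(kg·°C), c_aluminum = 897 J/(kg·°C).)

c ≈ 616 J/(kg·°C)

Conservation of energy gives ΣQ = 0:
0.4448·c·(65.97 − 287.7) + 0.4055·2360·(65.97 − 14.2) + 0.2421·897·(65.97 − 14.2) = 0
-98.63 c = -60785
c = -60785/-98.63 ≈ 616.3 J/(kg·°C)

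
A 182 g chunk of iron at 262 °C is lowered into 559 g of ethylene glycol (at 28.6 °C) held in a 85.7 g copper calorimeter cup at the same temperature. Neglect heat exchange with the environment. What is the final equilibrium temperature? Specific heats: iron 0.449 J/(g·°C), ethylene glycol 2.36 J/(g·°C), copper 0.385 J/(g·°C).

T_f ≈ 41.9 °C

Net heat exchanged in the isolated system is zero:
182·0.449·(T − 262) + 559·2.36·(T − 28.6) + 85.7·0.385·(T − 28.6) = 0
1434 T = 60084
T ≈ 41.90 °C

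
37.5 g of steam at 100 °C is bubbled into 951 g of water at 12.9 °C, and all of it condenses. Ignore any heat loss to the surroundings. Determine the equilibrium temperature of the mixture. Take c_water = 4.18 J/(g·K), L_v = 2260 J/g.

Sum of m c ΔT and latent-heat terms is zero:
condense steam: −37.5·2260 = −84750; condensate cools 100→T: 37.5·4.18·(T − 100) = 156.75(T − 100); original water: 3975.2(T − 12.9)
4131.9 T = 84750 + 15675 + 51280 = 151705
T ≈ 36.72 °C — below 100 °C, confirming all the steam condensed.

T_f ≈ 36.7 °C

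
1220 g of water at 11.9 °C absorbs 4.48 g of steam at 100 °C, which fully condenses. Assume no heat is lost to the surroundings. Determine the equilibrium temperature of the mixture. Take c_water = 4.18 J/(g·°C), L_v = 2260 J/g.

Energy balance with sensible and latent terms:
steam→water at 100 °C releases m L_v = 4.48×2260 = 10125; condensate cools 100→T: 4.48×4.18×(T − 100) = 18.73(T − 100); original water: 5099.6(T − 11.9)
5118.3 T = 10125 + 1872.6 + 60685 = 72683
T ≈ 14.20 °C, under the boiling point, so the assumption holds.

T_f ≈ 14.2 °C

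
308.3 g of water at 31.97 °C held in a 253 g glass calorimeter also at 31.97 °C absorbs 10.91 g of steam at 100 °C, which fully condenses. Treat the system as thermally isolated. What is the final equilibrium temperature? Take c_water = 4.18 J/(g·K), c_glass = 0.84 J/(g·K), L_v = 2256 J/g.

Energy balance with sensible and latent terms:
condense steam: −10.91×2256 = −24613; condensate cools 100→T: 10.91×4.18×(T − 100) = 45.6(T − 100); water warms: 308.3×4.18×(T − 31.97) = 1288.7(T − 31.97); glass cup: 253×0.84×(T − 31.97) = 212.52(T − 31.97)
1546.8 T = 24613 + 4560.4 + 47994 = 77167
T ≈ 49.89 °C — below 100 °C, confirming all the steam condensed.

T_f ≈ 49.9 °C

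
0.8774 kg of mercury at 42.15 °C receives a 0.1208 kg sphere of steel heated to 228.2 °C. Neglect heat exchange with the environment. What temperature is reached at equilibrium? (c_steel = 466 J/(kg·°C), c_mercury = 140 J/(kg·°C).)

T_f ≈ 100.6 °C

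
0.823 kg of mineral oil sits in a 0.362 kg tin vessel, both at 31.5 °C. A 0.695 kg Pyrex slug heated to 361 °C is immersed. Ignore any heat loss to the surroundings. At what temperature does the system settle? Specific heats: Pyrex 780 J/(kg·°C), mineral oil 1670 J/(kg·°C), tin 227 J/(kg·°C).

T_f ≈ 120.9 °C

Let T be the final temperature. ΣQ_i = 0:
0.695·780·(T − 361) + 0.823·1670·(T − 31.5) + 0.362·227·(T − 31.5) = 0
542.1(T − 361) + 1374.4(T − 31.5) + 82.17(T − 31.5) = 0
1998.7 T = 241580
T = 241580/1998.7 ≈ 120.87 °C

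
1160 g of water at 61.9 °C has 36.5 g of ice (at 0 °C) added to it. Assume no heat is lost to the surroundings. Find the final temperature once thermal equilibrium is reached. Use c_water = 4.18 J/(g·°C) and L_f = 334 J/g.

Setting the total heat transfer to zero:
latent heat to melt: 36.5×334 = 12191
  meltwater 0→T: 36.5×4.18×T = 152.57 T
  water: 4848.8(T − 61.9)
5001.4 T = 300141 − 12191 = 287950
T ≈ 57.57 °C — above 0 °C, consistent with complete melting.

T_f ≈ 57.6 °C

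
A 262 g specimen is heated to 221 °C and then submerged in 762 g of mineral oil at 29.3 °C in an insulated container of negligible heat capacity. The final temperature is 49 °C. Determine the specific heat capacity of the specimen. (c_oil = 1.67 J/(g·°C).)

c ≈ 0.556 J/(g·°C)

Taking heat into each body as positive, Σ m c ΔT = 0:
262·c·(49 − 221) + 762·1.67·(49 − 29.3) = 0
-45064 c = -25069
c = -25069/-45064 ≈ 0.5563 J/(g·°C)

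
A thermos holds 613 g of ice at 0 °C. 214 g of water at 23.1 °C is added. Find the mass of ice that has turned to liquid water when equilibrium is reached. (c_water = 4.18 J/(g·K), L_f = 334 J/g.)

Water can give up m c ΔT = 214×4.18×23.1 = 20663 J before reaching 0 °C.
To melt every bit of ice: 613×334 = 204742 J.
That's not enough to melt it all — equilibrium is at 0 °C with ice remaining.
Mass melted = 20663/334 ≈ 61.87 g.

m_melted ≈ 61.9 g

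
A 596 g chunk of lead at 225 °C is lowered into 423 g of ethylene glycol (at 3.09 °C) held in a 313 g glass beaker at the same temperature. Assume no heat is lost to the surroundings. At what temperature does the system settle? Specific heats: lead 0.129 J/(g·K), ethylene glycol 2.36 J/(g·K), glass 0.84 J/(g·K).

Heat gained plus heat lost sum to zero:
596·0.129·(T − 225) + 423·2.36·(T − 3.09) + 313·0.84·(T − 3.09) = 0
76.88(T − 225) + 998.28(T − 3.09) + 262.92(T − 3.09) = 0
1338.1 T = 21196
T = 21196/1338.1 ≈ 15.84 °C

T_f ≈ 15.8 °C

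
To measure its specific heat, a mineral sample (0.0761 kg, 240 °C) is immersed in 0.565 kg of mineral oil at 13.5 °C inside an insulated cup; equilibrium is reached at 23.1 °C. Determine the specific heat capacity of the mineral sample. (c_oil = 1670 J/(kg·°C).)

m_s c (T_s − T_f) = m_oil c_oil (T_f − T_0):
0.0761×c×(240 − 23.1) = 0.565×1670×(23.1 − 13.5)
16.51 c = 9058.1  ⇒  c ≈ 548.8 J/(kg·°C)

c ≈ 549 J/(kg·°C)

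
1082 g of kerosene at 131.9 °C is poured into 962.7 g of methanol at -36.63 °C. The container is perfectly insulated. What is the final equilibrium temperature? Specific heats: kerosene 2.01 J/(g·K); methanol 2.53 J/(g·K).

T_f ≈ 42.9 °C

Heat gained plus heat lost sum to zero:
1082·2.01·(T − 131.9) + 962.7·2.53·(T − (-36.63)) = 0
2174.8(T − 131.9) + 2435.6(T − (-36.63)) = 0
4610.5 T = 197642
T = 197642/4610.5 ≈ 42.87 °C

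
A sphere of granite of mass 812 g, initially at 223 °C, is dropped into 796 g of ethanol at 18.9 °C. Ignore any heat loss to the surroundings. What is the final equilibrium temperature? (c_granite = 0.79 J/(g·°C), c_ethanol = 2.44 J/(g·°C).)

Net heat exchanged in the isolated system is zero:
812×0.79×(T − 223) + 796×2.44×(T − 18.9) = 0
2583.7 T = 179758
T = 179758 / 2583.7 = 69.6 °C

T_f ≈ 69.6 °C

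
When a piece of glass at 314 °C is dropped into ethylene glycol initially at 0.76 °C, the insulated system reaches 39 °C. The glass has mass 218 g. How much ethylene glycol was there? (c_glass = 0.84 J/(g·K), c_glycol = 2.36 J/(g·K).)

m ≈ 558 g

|Q_glass| = |Q_glycol|:
218·0.84·(314 − 39) = m·2.36·(39 − 0.76)
90.25 m = 50358  ⇒  m ≈ 558 g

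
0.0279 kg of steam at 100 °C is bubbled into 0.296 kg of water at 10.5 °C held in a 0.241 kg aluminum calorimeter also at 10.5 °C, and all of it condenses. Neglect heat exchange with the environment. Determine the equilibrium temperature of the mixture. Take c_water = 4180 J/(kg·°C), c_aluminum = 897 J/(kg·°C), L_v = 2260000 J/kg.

Let T be the final temperature. ΣQ_i = 0:
latent heat released on condensation: 0.0279×2260000 = 63054; condensed water 100 °C→T: 116.62(T − 100); water warms: 0.296×4180×(T − 10.5) = 1237.3(T − 10.5); aluminum cup: 0.241×897×(T − 10.5) = 216.18(T − 10.5)
1570.1 T = 63054 + 11662 + 15261 = 89977
T ≈ 57.31 °C (< 100 °C, so full condensation is consistent).

T_f ≈ 57.3 °C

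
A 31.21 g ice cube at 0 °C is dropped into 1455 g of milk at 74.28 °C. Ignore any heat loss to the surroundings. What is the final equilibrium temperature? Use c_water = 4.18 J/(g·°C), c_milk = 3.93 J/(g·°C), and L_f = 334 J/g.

T_f ≈ 70.8 °C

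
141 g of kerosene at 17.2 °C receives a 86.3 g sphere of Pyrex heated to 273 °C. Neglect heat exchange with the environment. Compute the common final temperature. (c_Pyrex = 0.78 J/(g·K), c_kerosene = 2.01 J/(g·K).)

Heat gained plus heat lost sum to zero:
86.3*0.78*(T − 273) + 141*2.01*(T − 17.2) = 0
67.31(T − 273) + 283.41(T − 17.2) = 0
(67.31 + 283.41) T = 67.31*273 + 283.41*17.2
T ≈ 66.30 °C

T_f ≈ 66.3 °C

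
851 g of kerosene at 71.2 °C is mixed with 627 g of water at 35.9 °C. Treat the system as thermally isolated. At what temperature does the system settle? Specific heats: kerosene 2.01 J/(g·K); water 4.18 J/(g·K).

Heat lost by the kerosene equals heat gained by the water:
851×2.01×(71.2 − T) = 627×4.18×(T − 35.9)
1710.5(71.2 − T) = 2620.9(T − 35.9)
4331.4 T = 215877  ⇒  T ≈ 49.84 °C

T_f ≈ 49.8 °C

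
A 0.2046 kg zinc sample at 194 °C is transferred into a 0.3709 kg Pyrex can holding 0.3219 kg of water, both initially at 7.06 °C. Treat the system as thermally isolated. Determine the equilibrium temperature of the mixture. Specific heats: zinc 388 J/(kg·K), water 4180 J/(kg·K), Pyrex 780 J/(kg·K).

T_f ≈ 15.7 °C

Taking heat into each body as positive, Σ m c ΔT = 0:
0.2046·388·(T − 194) + 0.3219·4180·(T − 7.06) + 0.3709·780·(T − 7.06) = 0
1714.2 T = 26943
T = 26943 / 1714.2 = 15.7 °C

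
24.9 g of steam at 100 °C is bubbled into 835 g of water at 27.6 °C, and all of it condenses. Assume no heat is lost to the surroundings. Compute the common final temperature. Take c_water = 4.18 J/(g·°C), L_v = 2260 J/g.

Let T be the final temperature. ΣQ_i = 0:
steam→water at 100 °C releases m L_v = 24.9×2260 = 56274; condensate cools 100→T: 24.9×4.18×(T − 100) = 104.08(T − 100); original water: 3490.3(T − 27.6)
3594.4 T = 56274 + 10408 + 96332 = 163014
T ≈ 45.35 °C — below 100 °C, confirming all the steam condensed.

T_f ≈ 45.4 °C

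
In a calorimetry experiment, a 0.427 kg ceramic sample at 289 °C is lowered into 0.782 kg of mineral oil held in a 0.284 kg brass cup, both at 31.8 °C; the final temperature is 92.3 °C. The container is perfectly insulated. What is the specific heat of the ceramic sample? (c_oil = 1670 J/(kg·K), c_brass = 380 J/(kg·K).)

Heat gained plus heat lost sum to zero:
0.427×c×(92.3 − 289) + 0.782×1670×(92.3 − 31.8) + 0.284×380×(92.3 − 31.8) = 0
-83.99 c = -85539
c = -85539/-83.99 ≈ 1018 J/(kg·K)

c ≈ 1020 J/(kg·K)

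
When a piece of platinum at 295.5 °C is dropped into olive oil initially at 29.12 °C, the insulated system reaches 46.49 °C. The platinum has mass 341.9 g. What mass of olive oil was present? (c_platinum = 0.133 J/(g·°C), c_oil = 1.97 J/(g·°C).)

m ≈ 331 g

Energy conservation, ΣQ = 0:
341.9×0.133×(46.49 − 295.5) + m×1.97×(46.49 − 29.12) = 0
34.22 m = 11323
m = 11323/34.22 ≈ 330.9 g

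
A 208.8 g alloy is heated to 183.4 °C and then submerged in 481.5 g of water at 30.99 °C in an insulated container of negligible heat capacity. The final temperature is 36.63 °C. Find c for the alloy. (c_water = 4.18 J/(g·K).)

c ≈ 0.37 J/(g·K)

m_s c (T_s − T_f) = m_water c_water (T_f − T_0):
208.8×c×(183.4 − 36.63) = 481.5×4.18×(36.63 − 30.99)
30646 c = 11351  ⇒  c ≈ 0.3704 J/(g·K)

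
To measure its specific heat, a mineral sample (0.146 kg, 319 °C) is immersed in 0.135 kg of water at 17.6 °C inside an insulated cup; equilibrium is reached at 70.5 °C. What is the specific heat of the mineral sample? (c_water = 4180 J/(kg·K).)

Let T be the final temperature. ΣQ_i = 0:
0.146·c·(70.5 − 319) + 0.135·4180·(70.5 − 17.6) = 0
-36.28 c = -29851
c = -29851/-36.28 ≈ 822.8 J/(kg·K)

c ≈ 823 J/(kg·K)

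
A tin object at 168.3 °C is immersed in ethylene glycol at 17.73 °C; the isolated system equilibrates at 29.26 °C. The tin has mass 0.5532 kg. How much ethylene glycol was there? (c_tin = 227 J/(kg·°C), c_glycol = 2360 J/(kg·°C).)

m ≈ 0.642 kg

Heat lost by the tin = heat gained by the glycol:
0.5532·227·(168.3 − 29.26) = m·2360·(29.26 − 17.73)
27211 m = 17460  ⇒  m ≈ 0.6417 kg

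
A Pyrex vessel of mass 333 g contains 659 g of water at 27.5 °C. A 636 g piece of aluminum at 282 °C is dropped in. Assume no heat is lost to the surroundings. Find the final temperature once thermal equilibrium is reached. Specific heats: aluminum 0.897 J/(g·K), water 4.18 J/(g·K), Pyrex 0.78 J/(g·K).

T_f ≈ 68.0 °C

With ΣQ=0 the equilibrium temperature is the m·c-weighted mean:
T_f = (570.49·282 + 2754.6·27.5 + 259.74·27.5) / (570.49 + 2754.6 + 259.74)
    = 243774 / 3584.9 ≈ 68.00 °C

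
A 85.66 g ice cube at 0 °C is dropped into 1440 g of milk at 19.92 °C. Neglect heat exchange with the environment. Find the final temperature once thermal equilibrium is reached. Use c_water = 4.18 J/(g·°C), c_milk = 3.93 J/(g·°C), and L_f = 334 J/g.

Energy conservation, ΣQ = 0:
melt ice: 85.66×334 = 28610; warm the meltwater: 358.06 T; milk cools: 1440×3.93×(T − 19.92) = 5659.2(T − 19.92)
6017.3 T = 112731 − 28610 = 84121
T ≈ 13.98 °C. Since T > 0 °C, the all-ice-melts assumption holds.

T_f ≈ 14.0 °C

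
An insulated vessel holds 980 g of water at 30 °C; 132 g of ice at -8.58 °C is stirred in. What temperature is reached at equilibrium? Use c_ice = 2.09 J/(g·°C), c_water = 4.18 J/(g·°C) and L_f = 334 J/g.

T_f ≈ 16.4 °C

Taking heat into each body as positive, Σ m c ΔT = 0:
warm ice to 0 °C: 132×2.09×(0 − (-8.58)) = 2367.1; melt ice: 132×334 = 44088; warm the meltwater: 551.76 T; water cools: 980×4.18×(T − 30) = 4096.4(T − 30)
4648.2 T = 122892 − 46455 = 76437
T ≈ 16.44 °C. Since T > 0 °C, the all-ice-melts assumption holds.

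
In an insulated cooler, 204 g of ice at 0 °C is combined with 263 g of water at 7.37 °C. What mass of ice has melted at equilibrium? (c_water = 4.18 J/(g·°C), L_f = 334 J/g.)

m_melted ≈ 24.3 g

Water can give up m c ΔT = 263·4.18·7.37 = 8102.1 J before reaching 0 °C.
Fully melting the ice requires m_ice L_f = 204·334 = 68136 J.
8102.1 J < 68136 J, so only part of the ice melts and the system sits at 0 °C.
Mass melted = 8102.1/334 ≈ 24.26 g.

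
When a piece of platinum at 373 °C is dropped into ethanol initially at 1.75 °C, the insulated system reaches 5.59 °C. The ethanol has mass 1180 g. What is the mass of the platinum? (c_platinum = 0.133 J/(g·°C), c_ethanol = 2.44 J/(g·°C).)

m ≈ 226 g

Heat gained plus heat lost sum to zero:
m·0.133·(5.59 − 373) + 1180·2.44·(5.59 − 1.75) = 0
-48.87 m = -11056
m = -11056/-48.87 ≈ 226.3 g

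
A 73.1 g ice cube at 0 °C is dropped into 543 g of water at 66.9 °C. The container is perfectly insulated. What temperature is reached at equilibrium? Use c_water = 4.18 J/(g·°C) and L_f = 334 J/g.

T_f ≈ 49.5 °C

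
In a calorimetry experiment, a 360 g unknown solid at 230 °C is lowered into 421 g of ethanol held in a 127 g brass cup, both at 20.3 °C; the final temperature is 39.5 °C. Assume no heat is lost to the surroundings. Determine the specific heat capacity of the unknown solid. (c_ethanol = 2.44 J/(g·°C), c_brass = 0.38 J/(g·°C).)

c ≈ 0.301 J/(g·°C)

Energy conservation, ΣQ = 0:
360·c·(39.5 − 230) + 421·2.44·(39.5 − 20.3) + 127·0.38·(39.5 − 20.3) = 0
-68580 c = -20650
c = -20650/-68580 ≈ 0.3011 J/(g·°C)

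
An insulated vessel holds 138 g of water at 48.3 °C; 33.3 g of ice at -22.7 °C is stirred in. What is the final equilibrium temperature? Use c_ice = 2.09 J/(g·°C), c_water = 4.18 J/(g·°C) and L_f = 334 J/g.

T_f ≈ 21.2 °C

Taking heat into each body as positive, Σ m c ΔT = 0:
warm ice to 0 °C: 33.3×2.09×(0 − (-22.7)) = 1579.9; latent heat to melt: 33.3×334 = 11122; warm the meltwater: 139.19 T; water cools: 138×4.18×(T − 48.3) = 576.84(T − 48.3)
716.03 T = 27861 − 12702 = 15159
T ≈ 21.17 °C (positive, so assuming full melt was valid).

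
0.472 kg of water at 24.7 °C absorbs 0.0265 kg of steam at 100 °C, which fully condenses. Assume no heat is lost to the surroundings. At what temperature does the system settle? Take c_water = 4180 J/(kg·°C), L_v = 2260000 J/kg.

Setting the total heat transfer to zero:
condense steam: −0.0265×2260000 = −59890; condensate cools 100→T: 0.0265×4180×(T − 100) = 110.77(T − 100); water warms: 0.472×4180×(T − 24.7) = 1973(T − 24.7)
2083.7 T = 59890 + 11077 + 48732 = 119699
T ≈ 57.44 °C, under the boiling point, so the assumption holds.

T_f ≈ 57.4 °C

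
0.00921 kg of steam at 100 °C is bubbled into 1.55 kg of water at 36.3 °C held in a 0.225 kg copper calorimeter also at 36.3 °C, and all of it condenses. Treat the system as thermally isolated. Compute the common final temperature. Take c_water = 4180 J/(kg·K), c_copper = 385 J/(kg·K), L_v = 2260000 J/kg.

Net heat exchanged in the isolated system is zero:
condense steam: −0.00921×2260000 = −20815
  condensed water 100 °C→T: 38.5(T − 100)
  original water: 6479(T − 36.3)
  cup: 86.62(T − 36.3)
6604.1 T = 20815 + 3849.8 + 238332 = 262997
T ≈ 39.82 °C — below 100 °C, confirming all the steam condensed.

T_f ≈ 39.8 °C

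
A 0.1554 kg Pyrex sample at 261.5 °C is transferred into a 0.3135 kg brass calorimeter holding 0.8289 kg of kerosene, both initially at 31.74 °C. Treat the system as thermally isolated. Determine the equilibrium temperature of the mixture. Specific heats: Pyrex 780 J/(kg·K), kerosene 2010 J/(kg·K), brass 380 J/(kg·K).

Net heat exchanged in the isolated system is zero:
0.1554×780×(T − 261.5) + 0.8289×2010×(T − 31.74) + 0.3135×380×(T − 31.74) = 0
1906.4 T = 88360
T = 88360 / 1906.4 = 46.3 °C

T_f ≈ 46.3 °C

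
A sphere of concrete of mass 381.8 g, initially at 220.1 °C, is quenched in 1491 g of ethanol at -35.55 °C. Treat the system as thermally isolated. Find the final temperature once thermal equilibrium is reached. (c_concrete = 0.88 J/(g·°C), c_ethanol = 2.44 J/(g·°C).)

With ΣQ=0 the equilibrium temperature is the m·c-weighted mean:
T_f = (335.98×220.1 + 3638×(-35.55)) / (335.98 + 3638)
    = -55382 / 3974 ≈ -13.94 °C

T_f ≈ -13.9 °C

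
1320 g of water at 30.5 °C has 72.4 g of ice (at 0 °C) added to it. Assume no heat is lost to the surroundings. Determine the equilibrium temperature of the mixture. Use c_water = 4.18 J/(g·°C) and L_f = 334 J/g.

T_f ≈ 24.8 °C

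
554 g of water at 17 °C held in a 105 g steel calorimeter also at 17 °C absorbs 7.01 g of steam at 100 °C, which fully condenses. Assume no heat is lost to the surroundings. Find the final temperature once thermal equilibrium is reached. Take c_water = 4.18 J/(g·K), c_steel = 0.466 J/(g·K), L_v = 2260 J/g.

T_f ≈ 24.6 °C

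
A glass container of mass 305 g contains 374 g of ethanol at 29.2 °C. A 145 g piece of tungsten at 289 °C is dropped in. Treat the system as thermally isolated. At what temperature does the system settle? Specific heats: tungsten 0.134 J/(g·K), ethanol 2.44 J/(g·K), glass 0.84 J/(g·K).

T_f ≈ 33.4 °C

Let T be the final temperature. ΣQ_i = 0:
145×0.134×(T − 289) + 374×2.44×(T − 29.2) + 305×0.84×(T − 29.2) = 0
19.43(T − 289) + 912.56(T − 29.2) + 256.2(T − 29.2) = 0
(19.43 + 912.56 + 256.2) T = 19.43×289 + 912.56×29.2 + 256.2×29.2
T ≈ 33.45 °C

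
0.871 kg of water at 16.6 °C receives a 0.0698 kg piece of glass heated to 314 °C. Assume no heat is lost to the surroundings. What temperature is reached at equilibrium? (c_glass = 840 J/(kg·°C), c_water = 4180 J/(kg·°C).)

With ΣQ=0 the equilibrium temperature is the m·c-weighted mean:
T_f = (58.63*314 + 3640.8*16.6) / (58.63 + 3640.8)
    = 78847 / 3699.4 ≈ 21.31 °C

T_f ≈ 21.3 °C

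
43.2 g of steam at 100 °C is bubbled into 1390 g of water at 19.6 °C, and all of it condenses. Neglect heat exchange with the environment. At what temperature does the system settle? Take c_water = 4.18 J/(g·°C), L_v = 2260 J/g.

Sum of m c ΔT and latent-heat terms is zero:
latent heat released on condensation: 43.2·2260 = 97632; condensate cools 100→T: 43.2·4.18·(T − 100) = 180.58(T − 100); original water: 5810.2(T − 19.6)
5990.8 T = 97632 + 18058 + 113880 = 229570
T ≈ 38.32 °C (< 100 °C, so full condensation is consistent).

T_f ≈ 38.3 °C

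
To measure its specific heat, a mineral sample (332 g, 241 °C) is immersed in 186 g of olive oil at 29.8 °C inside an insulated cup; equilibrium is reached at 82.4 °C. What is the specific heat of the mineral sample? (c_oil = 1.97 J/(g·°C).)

Heat lost by the mineral sample = heat gained by the oil:
332·c·(241 − 82.4) = 186·1.97·(82.4 − 29.8)
52655 c = 19274  ⇒  c ≈ 0.366 J/(g·°C)

c ≈ 0.366 J/(g·°C)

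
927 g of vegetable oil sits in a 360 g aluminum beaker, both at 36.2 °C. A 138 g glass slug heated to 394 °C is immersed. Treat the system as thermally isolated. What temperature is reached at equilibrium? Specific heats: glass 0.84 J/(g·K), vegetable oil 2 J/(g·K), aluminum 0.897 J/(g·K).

Heat gained plus heat lost sum to zero:
138·0.84·(T − 394) + 927·2·(T − 36.2) + 360·0.897·(T − 36.2) = 0
115.92(T − 394) + 1854(T − 36.2) + 322.92(T − 36.2) = 0
(115.92 + 1854 + 322.92) T = 115.92·394 + 1854·36.2 + 322.92·36.2
T ≈ 54.29 °C

T_f ≈ 54.3 °C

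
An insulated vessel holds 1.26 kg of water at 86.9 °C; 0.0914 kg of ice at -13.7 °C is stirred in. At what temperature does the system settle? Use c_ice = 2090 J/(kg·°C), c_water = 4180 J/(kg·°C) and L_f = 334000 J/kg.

Energy conservation, ΣQ = 0:
warm ice to 0 °C: 0.0914·2090·(0 − (-13.7)) = 2617.1
  fusion: m_ice L_f = 0.0914·334000 = 30528
  meltwater 0→T: 0.0914·4180·T = 382.05 T
  water: 5266.8(T − 86.9)
5648.9 T = 457685 − 33145 = 424540
T ≈ 75.16 °C — above 0 °C, consistent with complete melting.

T_f ≈ 75.2 °C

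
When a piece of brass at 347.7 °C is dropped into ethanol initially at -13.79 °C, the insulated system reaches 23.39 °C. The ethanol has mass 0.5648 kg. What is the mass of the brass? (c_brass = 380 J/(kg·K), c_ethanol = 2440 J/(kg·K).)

m ≈ 0.416 kg

Let T be the final temperature. ΣQ_i = 0:
m·380·(23.39 − 347.7) + 0.5648·2440·(23.39 − (-13.79)) = 0
-123238 m = -51238
m = -51238/-123238 ≈ 0.4158 kg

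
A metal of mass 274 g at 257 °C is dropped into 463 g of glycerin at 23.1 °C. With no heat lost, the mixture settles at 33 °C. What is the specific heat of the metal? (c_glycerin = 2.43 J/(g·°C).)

c ≈ 0.181 J/(g·°C)

Energy conservation, ΣQ = 0:
274·c·(33 − 257) + 463·2.43·(33 − 23.1) = 0
-61376 c = -11138
c = -11138/-61376 ≈ 0.1815 J/(g·°C)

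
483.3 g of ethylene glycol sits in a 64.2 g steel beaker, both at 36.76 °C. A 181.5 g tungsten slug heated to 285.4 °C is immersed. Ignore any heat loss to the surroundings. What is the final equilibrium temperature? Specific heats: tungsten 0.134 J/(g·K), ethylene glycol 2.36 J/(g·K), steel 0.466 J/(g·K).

T_f ≈ 41.8 °C

Setting the total heat transfer to zero:
181.5·0.134·(T − 285.4) + 483.3·2.36·(T − 36.76) + 64.2·0.466·(T − 36.76) = 0
24.32(T − 285.4) + 1140.6(T − 36.76) + 29.92(T − 36.76) = 0
(24.32 + 1140.6 + 29.92) T = 24.32·285.4 + 1140.6·36.76 + 29.92·36.76
T = 49969 / 1194.8 = 41.8 °C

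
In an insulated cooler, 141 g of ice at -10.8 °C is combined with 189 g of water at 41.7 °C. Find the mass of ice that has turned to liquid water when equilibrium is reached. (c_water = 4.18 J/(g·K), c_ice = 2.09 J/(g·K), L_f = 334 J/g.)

Cooling the water to 0 °C releases 189·4.18·41.7 = 32944 J.
Warming the ice to 0 °C takes 141·2.09·10.8 = 3182.7 J, leaving 29761 J for melting.
Melting all 141 g of ice would need 141·334 = 47094 J.
That's not enough to melt it all — equilibrium is at 0 °C with ice remaining.
m_melted·334 = 29761  ⇒  m_melted ≈ 89.11 g.

m_melted ≈ 89.1 g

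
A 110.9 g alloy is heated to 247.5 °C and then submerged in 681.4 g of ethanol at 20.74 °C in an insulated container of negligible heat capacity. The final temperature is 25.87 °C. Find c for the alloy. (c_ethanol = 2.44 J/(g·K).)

m_s c (T_s − T_f) = m_ethanol c_ethanol (T_f − T_0):
110.9·c·(247.5 − 25.87) = 681.4·2.44·(25.87 − 20.74)
24579 c = 8529.2  ⇒  c ≈ 0.347 J/(g·K)

c ≈ 0.347 J/(g·K)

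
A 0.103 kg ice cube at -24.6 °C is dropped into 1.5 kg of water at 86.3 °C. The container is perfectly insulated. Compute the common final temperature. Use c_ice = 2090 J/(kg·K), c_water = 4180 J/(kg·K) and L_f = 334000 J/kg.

T_f ≈ 74.8 °C

Taking heat into each body as positive, Σ m c ΔT = 0:
ice -24.6→0 °C: 0.103×2090×24.6 = 5295.6; fusion: m_ice L_f = 0.103×334000 = 34402; meltwater 0→T: 0.103×4180×T = 430.54 T; water cools: 1.5×4180×(T − 86.3) = 6270(T − 86.3)
6700.5 T = 541101 − 39698 = 501403
T ≈ 74.83 °C. Since T > 0 °C, the all-ice-melts assumption holds.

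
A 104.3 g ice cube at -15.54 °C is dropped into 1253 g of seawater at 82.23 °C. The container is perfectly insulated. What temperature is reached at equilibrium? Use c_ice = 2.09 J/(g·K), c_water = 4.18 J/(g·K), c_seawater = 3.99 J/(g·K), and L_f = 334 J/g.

T_f ≈ 68.6 °C

Conservation of energy gives ΣQ = 0:
warm ice to 0 °C: 104.3·2.09·(0 − (-15.54)) = 3387.5; latent heat to melt: 104.3·334 = 34836; meltwater 0→T: 104.3·4.18·T = 435.97 T; seawater: 4999.5(T − 82.23)
5435.4 T = 411106 − 38224 = 372883
T ≈ 68.60 °C. Since T > 0 °C, the all-ice-melts assumption holds.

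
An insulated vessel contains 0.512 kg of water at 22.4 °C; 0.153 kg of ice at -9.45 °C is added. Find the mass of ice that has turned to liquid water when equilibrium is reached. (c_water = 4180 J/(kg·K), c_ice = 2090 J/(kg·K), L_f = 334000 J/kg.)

m_melted ≈ 0.134 kg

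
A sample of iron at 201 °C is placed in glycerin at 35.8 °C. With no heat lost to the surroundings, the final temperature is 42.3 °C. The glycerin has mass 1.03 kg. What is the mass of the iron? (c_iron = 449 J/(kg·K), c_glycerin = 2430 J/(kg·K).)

Net heat exchanged in the isolated system is zero:
m×449×(42.3 − 201) + 1.03×2430×(42.3 − 35.8) = 0
-71256 m = -16269
m = -16269/-71256 ≈ 0.2283 kg

m ≈ 0.228 kg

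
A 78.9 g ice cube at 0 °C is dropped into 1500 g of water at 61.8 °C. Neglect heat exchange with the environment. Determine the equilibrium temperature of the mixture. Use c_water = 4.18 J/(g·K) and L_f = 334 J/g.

Energy balance with sensible and latent terms:
melt ice: 78.9·334 = 26353
  warm the meltwater: 329.8 T
  water cools: 1500·4.18·(T − 61.8) = 6270(T − 61.8)
6599.8 T = 387486 − 26353 = 361133
T ≈ 54.72 °C. Since T > 0 °C, the all-ice-melts assumption holds.

T_f ≈ 54.7 °C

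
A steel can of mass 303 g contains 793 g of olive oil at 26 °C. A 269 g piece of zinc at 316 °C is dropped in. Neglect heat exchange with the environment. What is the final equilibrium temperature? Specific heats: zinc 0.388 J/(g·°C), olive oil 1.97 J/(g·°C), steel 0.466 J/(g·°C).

T_f ≈ 42.7 °C

Heat gained plus heat lost sum to zero:
269×0.388×(T − 316) + 793×1.97×(T − 26) + 303×0.466×(T − 26) = 0
104.37(T − 316) + 1562.2(T − 26) + 141.2(T − 26) = 0
(104.37 + 1562.2 + 141.2) T = 104.37×316 + 1562.2×26 + 141.2×26
T ≈ 42.74 °C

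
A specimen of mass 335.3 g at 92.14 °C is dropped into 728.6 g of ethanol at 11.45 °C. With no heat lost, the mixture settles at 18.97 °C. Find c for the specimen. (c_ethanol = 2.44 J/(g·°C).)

m_s c (T_s − T_f) = m_ethanol c_ethanol (T_f − T_0):
335.3×c×(92.14 − 18.97) = 728.6×2.44×(18.97 − 11.45)
24534 c = 13369  ⇒  c ≈ 0.5449 J/(g·°C)

c ≈ 0.545 J/(g·°C)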